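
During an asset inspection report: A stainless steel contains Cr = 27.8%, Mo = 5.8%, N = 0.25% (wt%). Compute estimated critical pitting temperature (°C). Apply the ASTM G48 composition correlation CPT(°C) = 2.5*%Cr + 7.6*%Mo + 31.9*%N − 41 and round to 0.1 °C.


Apply the ASTM G48 empirical CPT estimate: CPT(°C) = 2.5*%Cr + 7.6*%Mo + 31.9*%N − 41
2.5*27.8 = 69.5; 7.6*5.8 = 44.08; 31.9*0.25 = 7.975
CPT = 69.5 + 44.08 + 7.975 − 41 = 80.555 °C
Rounded to 0.1 °C: CPT ≈ 80.6 °C

80.6 °C


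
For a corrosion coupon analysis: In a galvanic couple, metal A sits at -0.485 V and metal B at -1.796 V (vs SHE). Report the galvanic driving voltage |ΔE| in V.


Driving voltage is the absolute potential difference.
|ΔE| = |-0.485 − (-1.796)| = 1.311 V

1.311 V


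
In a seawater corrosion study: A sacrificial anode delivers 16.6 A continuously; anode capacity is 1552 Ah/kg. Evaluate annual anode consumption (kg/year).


Annual consumption = current * hours per year / capacity
Rate = 16.6 * 8760 / 1552 = 93.7 kg/year

93.7 kg/year


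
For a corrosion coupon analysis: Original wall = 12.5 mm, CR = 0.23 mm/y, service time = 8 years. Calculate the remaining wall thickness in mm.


Remaining wall = original − CR × time
t = 12.5 − 0.23*8 = 12.5 − 1.84 = 10.66 mm

10.66 mm


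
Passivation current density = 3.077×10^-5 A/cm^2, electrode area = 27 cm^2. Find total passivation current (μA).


I = i_pass * A, then convert A → μA (×10^6)
I = 3.077×10^-5 * 27 * 10^6 = 830.79 μA

830.79 μA


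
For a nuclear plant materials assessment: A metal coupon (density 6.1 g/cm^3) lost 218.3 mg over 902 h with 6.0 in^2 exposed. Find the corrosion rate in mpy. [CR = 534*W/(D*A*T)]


Apply the mpy weight-loss relation: CR = 534 * W / (D * A * T)
Numerator: 534 * 218.3 = 116572.2
Denominator: 6.1 * 6.0 * 902 = 33013.2
CR = 116572.2 / 33013.2 = 3.531 mpy

3.531 mpy


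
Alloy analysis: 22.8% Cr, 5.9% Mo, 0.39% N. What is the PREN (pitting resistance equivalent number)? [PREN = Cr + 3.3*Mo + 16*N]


Apply the PREN formula: PREN = Cr + 3.3*Mo + 16*N
PREN = 22.8 + 3.3*5.9 + 16*0.39
PREN = 22.8 + 19.47 + 6.24 = 48.51

48.51


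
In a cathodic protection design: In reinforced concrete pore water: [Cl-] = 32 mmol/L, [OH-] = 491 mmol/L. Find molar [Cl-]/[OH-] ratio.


Threshold parameter = [Cl-] / [OH-] (molar basis; both in mmol/L, so units cancel)
Ratio = 32 / 491 = 0.07

0.07


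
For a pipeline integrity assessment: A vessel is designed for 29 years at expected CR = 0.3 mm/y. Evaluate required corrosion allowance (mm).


Corrosion allowance = CR × design life
CA = 0.3 * 29 = 8.7 mm

8.7 mm


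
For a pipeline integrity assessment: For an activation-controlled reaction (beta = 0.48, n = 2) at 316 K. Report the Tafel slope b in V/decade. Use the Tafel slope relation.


Apply the Tafel slope relation: b = 2.303*R*T/(beta*n*F)
Numerator: 2.303 * 8.314 * 316 = 6050.5
Denominator: 0.48 * 2 * 96485 = 92625.6
b = 6050.5 / 92625.6 = 0.065 V/decade

0.065 V/decade


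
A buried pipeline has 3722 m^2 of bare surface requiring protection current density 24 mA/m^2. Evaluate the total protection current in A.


I = area * current density, then convert mA → A (÷1000)
I = 3722 * 24 / 1000 = 89.33 A

89.33 A


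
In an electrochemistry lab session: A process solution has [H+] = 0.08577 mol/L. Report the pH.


pH = −log10[H+]
pH = −log10(0.08577) = 1.07

1.07


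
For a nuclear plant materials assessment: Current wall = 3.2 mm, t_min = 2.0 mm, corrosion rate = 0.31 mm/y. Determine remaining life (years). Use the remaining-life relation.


Apply the remaining-life relation: RL = (t_current − t_min) / CR
RL = (3.2 − 2.0) / 0.31 = 1.2 / 0.31 = 3.9 years

3.9 years


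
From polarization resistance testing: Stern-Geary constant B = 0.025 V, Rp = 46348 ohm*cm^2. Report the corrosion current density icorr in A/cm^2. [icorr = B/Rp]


Apply the Stern-Geary relation: icorr = B / Rp
icorr = 0.025 / 46348 = 5.394×10^-7 A/cm^2

5.394×10^-7 A/cm^2


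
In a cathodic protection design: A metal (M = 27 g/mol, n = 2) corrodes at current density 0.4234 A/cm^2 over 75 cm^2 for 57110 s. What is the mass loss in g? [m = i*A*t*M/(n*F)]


Apply Faraday's law: m = i*A*t*M / (n*F)
Total charge passed Q = i*A*t = 0.4234*75*57110 = 1813528.05 C
m = Q*M/(n*F) = 1813528.05*27/(2*96485) = 253.745 g

253.745 g


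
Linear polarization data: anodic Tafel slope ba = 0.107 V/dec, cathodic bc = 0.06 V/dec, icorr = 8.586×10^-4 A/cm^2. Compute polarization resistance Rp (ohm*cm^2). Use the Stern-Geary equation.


Apply the Stern-Geary equation: Rp = ba*bc / (2.303*icorr*(ba+bc))
ba*bc = 0.107*0.06 = 0.00642
ba+bc = 0.167; 2.303*icorr*(ba+bc) = 2.303*8.586×10^-4*0.167 = 3.3021842×10^-4
Rp = 0.00642 / 3.3021842×10^-4 = 19.44 ohm*cm^2

19.44 ohm*cm^2


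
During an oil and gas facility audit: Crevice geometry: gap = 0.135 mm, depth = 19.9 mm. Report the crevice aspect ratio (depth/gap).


Aspect ratio = depth / gap
Ratio = 19.9 / 0.135 = 147.4

147.4


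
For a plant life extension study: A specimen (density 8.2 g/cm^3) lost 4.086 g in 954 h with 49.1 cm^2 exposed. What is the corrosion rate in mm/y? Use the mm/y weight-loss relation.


Apply the mm/y weight-loss relation: CR = 87600 * W / (D * A * T)
Numerator: 87600 * 4.086 = 357933.6
Denominator: 8.2 * 49.1 * 954 = 384099.48
CR = 357933.6 / 384099.48 = 0.9319 mm/y

0.9319 mm/y


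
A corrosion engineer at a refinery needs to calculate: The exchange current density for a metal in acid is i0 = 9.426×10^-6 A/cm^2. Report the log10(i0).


i0 = 9.426×10^-6 A/cm^2
log10(i0) = -5.026

-5.026


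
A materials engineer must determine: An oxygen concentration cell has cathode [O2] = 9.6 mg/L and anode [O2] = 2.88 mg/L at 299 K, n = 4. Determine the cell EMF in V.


Apply the Nernst concentration-cell relation: E = (RT/nF)*ln(C_cathode/C_anode)
RT/nF = 8.314*299/(4*96485) = 0.00644112 V
ln(9.6/2.88) = 1.20397
E = 0.00644112 * 1.20397 = 0.00775 V

0.00775 V


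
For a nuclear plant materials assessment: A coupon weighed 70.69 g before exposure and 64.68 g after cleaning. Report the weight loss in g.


Weight loss = initial − final
WL = 70.69 − 64.68 = 6.01 g

6.01 g


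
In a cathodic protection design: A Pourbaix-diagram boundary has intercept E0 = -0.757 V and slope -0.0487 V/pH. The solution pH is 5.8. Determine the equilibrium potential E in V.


Apply the Pourbaix line equation: E = E0 + slope*pH
E = -0.757 + (-0.0487)*5.8 = -0.757 + (-0.28246) = -1.03946 V
Rounded to 3 decimal places: E = -1.039 V

-1.039 V


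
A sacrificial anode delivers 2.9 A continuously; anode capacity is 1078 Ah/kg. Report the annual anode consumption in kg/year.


Annual consumption = current * hours per year / capacity
Rate = 2.9 * 8760 / 1078 = 23.6 kg/year

23.6 kg/year


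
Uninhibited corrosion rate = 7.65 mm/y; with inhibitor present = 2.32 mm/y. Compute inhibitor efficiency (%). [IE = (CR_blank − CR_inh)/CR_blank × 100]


Apply the inhibitor-efficiency definition: IE = (CR_blank − CR_inh)/CR_blank × 100
IE = (7.65 − 2.32) / 7.65 × 100
IE = 5.33 / 7.65 × 100 = 69.7 %

69.7 %


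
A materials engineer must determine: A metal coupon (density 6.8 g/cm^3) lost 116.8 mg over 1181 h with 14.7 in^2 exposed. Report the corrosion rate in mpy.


Apply the mpy weight-loss relation: CR = 534 * W / (D * A * T)
Numerator: 534 * 116.8 = 62371.2
Denominator: 6.8 * 14.7 * 1181 = 118052.76
CR = 62371.2 / 118052.76 = 0.528 mpy

0.528 mpy


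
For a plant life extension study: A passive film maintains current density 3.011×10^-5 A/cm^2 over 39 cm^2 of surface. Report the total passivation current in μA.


I = i_pass * A, then convert A → μA (×10^6)
I = 3.011×10^-5 * 39 * 10^6 = 1174.29 μA

1174.29 μA


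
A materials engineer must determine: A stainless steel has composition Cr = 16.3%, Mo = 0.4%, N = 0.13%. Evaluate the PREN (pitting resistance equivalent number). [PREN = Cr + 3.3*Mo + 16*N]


Apply the PREN formula: PREN = Cr + 3.3*Mo + 16*N
PREN = 16.3 + 3.3*0.4 + 16*0.13
PREN = 16.3 + 1.32 + 2.08 = 19.7

19.7


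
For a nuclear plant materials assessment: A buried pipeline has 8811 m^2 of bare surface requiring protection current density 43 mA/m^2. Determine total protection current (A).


I = area * current density, then convert mA → A (÷1000)
I = 8811 * 43 / 1000 = 378.87 A

378.87 A


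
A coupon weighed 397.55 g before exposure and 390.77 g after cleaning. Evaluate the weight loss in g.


Weight loss = initial − final
WL = 397.55 − 390.77 = 6.78 g

6.78 g


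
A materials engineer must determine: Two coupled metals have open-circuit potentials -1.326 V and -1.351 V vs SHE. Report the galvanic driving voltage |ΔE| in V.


Driving voltage is the absolute potential difference.
|ΔE| = |-1.326 − (-1.351)| = 0.025 V

0.025 V


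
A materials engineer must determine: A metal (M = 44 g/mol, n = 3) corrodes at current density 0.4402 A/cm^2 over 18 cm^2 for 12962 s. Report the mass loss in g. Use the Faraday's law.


Apply Faraday's law: m = i*A*t*M / (n*F)
Total charge passed Q = i*A*t = 0.4402*18*12962 = 102705.7032 C
m = Q*M/(n*F) = 102705.7032*44/(3*96485) = 15.6123 g

15.6123 g


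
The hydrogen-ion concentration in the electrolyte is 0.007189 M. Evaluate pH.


pH = −log10[H+]
pH = −log10(0.007189) = 2.14

2.14


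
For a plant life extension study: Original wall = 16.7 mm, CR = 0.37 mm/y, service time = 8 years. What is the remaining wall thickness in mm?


Remaining wall = original − CR × time
t = 16.7 − 0.37*8 = 16.7 − 2.96 = 13.74 mm

13.74 mm


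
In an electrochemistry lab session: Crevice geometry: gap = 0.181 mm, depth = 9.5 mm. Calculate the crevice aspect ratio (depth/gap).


Aspect ratio = depth / gap
Ratio = 9.5 / 0.181 = 52.5

52.5


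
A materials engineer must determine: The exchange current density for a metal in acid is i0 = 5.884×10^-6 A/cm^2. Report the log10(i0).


i0 = 5.884×10^-6 A/cm^2
log10(i0) = -5.23

-5.23


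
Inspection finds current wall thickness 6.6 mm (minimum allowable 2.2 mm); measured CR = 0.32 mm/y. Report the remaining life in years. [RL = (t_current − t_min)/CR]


Apply the remaining-life relation: RL = (t_current − t_min) / CR
RL = (6.6 − 2.2) / 0.32 = 4.4 / 0.32 = 13.8 years

13.8 years


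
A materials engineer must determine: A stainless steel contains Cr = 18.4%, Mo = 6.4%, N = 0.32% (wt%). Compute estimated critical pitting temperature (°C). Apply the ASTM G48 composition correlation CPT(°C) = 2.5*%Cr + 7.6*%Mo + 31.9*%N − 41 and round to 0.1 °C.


Apply the ASTM G48 empirical CPT estimate: CPT(°C) = 2.5*%Cr + 7.6*%Mo + 31.9*%N − 41
2.5*18.4 = 46; 7.6*6.4 = 48.64; 31.9*0.32 = 10.208
CPT = 46 + 48.64 + 10.208 − 41 = 63.848 °C
Rounded to 0.1 °C: CPT ≈ 63.8 °C

63.8 °C


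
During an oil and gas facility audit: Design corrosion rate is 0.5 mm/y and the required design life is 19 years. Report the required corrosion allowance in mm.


Corrosion allowance = CR × design life
CA = 0.5 * 19 = 9.5 mm

9.5 mm


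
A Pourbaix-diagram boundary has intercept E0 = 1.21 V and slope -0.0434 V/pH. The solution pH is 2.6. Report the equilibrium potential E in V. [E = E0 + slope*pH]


Apply the Pourbaix line equation: E = E0 + slope*pH
E = 1.21 + (-0.0434)*2.6 = 1.21 + (-0.11284) = 1.09716 V
Rounded to 4 decimal places: E = 1.0972 V

1.0972 V


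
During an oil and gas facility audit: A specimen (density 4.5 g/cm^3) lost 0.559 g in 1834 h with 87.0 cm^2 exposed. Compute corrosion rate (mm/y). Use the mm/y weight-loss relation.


Apply the mm/y weight-loss relation: CR = 87600 * W / (D * A * T)
Numerator: 87600 * 0.559 = 48968.4
Denominator: 4.5 * 87.0 * 1834 = 718011.0
CR = 48968.4 / 718011.0 = 0.0682 mm/y

0.0682 mm/y


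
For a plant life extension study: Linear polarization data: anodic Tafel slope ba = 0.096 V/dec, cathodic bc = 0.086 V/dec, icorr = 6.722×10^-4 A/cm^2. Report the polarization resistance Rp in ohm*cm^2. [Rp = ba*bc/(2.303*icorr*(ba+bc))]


Apply the Stern-Geary equation: Rp = ba*bc / (2.303*icorr*(ba+bc))
ba*bc = 0.096*0.086 = 0.008256
ba+bc = 0.182; 2.303*icorr*(ba+bc) = 2.303*6.722×10^-4*0.182 = 2.8174994×10^-4
Rp = 0.008256 / 2.8174994×10^-4 = 29.3 ohm*cm^2

29.3 ohm*cm^2


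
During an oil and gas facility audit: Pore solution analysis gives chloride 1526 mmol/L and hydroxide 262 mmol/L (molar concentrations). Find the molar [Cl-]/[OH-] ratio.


Threshold parameter = [Cl-] / [OH-] (molar basis; both in mmol/L, so units cancel)
Ratio = 1526 / 262 = 5.82

5.82


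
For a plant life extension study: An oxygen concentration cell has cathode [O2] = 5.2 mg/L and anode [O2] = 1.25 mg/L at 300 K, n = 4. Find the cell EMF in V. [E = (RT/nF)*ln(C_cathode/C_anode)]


Apply the Nernst concentration-cell relation: E = (RT/nF)*ln(C_cathode/C_anode)
RT/nF = 8.314*300/(4*96485) = 0.00646266 V
ln(5.2/1.25) = 1.42552
E = 0.00646266 * 1.42552 = 0.00921 V

0.00921 V


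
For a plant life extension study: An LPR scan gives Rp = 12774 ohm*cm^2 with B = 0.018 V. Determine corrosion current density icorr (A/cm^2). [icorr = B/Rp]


Apply the Stern-Geary relation: icorr = B / Rp
icorr = 0.018 / 12774 = 1.409×10^-6 A/cm^2

1.409×10^-6 A/cm^2


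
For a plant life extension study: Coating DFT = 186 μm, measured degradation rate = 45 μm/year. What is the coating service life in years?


Service life = thickness / degradation rate
Life = 186 / 45 = 4.1 years

4.1 years


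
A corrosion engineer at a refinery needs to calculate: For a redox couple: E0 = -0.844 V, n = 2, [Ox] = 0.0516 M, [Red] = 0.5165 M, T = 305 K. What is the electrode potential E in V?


Apply the Nernst equation: E = E0 + (RT/nF)*ln([Ox]/[Red])
Step 1: RT/nF = 8.314*305/(2*96485) = 0.01314075 V
Step 2: [Ox]/[Red] = 0.0516/0.5165 = 0.099903
Step 3: ln(0.099903) = -2.303556
Step 4: correction = 0.01314075 * -2.303556 = -0.03 V
E = -0.844 + -0.03 = -0.874 V

-0.874 V


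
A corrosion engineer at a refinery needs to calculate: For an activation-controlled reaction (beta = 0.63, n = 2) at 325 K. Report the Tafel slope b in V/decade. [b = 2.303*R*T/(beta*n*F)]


Apply the Tafel slope relation: b = 2.303*R*T/(beta*n*F)
Numerator: 2.303 * 8.314 * 325 = 6222.82
Denominator: 0.63 * 2 * 96485 = 121571.1
b = 6222.82 / 121571.1 = 0.0512 V/decade

0.0512 V/decade


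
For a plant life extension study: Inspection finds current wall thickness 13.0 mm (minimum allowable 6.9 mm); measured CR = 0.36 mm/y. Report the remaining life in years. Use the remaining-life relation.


Apply the remaining-life relation: RL = (t_current − t_min) / CR
RL = (13.0 − 6.9) / 0.36 = 6.1 / 0.36 = 16.9 years

16.9 years


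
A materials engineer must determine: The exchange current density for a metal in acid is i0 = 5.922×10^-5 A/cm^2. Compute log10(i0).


i0 = 5.922×10^-5 A/cm^2
log10(i0) = -4.228

-4.228


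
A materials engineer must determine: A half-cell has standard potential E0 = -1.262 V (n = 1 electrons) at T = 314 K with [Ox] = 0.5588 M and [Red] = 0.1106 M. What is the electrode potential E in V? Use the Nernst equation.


Apply the Nernst equation: E = E0 + (RT/nF)*ln([Ox]/[Red])
Step 1: RT/nF = 8.314*314/(1*96485) = 0.02705701 V
Step 2: [Ox]/[Red] = 0.5588/0.1106 = 5.052441
Step 3: ln(5.052441) = 1.619871
Step 4: correction = 0.02705701 * 1.619871 = 0.0438 V
E = -1.262 + 0.0438 = -1.2182 V

-1.2182 V


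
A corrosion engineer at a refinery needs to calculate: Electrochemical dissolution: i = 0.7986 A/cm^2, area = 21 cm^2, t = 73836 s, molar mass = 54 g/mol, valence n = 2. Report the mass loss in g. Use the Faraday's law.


Apply Faraday's law: m = i*A*t*M / (n*F)
Total charge passed Q = i*A*t = 0.7986*21*73836 = 1238274.0216 C
m = Q*M/(n*F) = 1238274.0216*54/(2*96485) = 346.51395 g

346.51395 g


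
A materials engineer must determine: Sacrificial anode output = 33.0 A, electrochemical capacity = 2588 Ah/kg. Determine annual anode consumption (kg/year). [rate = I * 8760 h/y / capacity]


Annual consumption = current * hours per year / capacity
Rate = 33.0 * 8760 / 2588 = 111.7 kg/year

111.7 kg/year


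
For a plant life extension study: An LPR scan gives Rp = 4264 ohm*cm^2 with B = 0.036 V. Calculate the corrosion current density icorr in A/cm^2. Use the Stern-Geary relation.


Apply the Stern-Geary relation: icorr = B / Rp
icorr = 0.036 / 4264 = 8.443×10^-6 A/cm^2

8.443×10^-6 A/cm^2


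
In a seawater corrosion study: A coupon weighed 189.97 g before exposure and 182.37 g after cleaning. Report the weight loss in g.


Weight loss = initial − final
WL = 189.97 − 182.37 = 7.6 g

7.6 g


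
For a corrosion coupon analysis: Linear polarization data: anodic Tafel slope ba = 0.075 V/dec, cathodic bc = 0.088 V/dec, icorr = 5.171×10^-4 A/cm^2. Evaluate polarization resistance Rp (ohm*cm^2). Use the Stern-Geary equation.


Apply the Stern-Geary equation: Rp = ba*bc / (2.303*icorr*(ba+bc))
ba*bc = 0.075*0.088 = 0.0066
ba+bc = 0.163; 2.303*icorr*(ba+bc) = 2.303*5.171×10^-4*0.163 = 1.9411365×10^-4
Rp = 0.0066 / 1.9411365×10^-4 = 34.0 ohm*cm^2

34.0 ohm*cm^2


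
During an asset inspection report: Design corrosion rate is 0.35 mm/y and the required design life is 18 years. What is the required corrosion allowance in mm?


Corrosion allowance = CR × design life
CA = 0.35 * 18 = 6.3 mm

6.3 mm


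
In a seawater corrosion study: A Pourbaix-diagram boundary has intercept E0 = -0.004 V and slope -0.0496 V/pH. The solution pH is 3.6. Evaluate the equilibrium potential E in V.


Apply the Pourbaix line equation: E = E0 + slope*pH
E = -0.004 + (-0.0496)*3.6 = -0.004 + (-0.17856) = -0.18256 V
Rounded to 4 decimal places: E = -0.1826 V

-0.1826 V


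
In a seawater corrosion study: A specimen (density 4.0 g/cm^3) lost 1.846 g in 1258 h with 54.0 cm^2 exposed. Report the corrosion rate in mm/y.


Apply the mm/y weight-loss relation: CR = 87600 * W / (D * A * T)
Numerator: 87600 * 1.846 = 161709.6
Denominator: 4.0 * 54.0 * 1258 = 271728.0
CR = 161709.6 / 271728.0 = 0.59512 mm/y

0.59512 mm/y


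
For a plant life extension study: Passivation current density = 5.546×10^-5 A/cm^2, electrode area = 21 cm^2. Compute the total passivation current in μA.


I = i_pass * A, then convert A → μA (×10^6)
I = 5.546×10^-5 * 21 * 10^6 = 1164.66 μA

1164.66 μA


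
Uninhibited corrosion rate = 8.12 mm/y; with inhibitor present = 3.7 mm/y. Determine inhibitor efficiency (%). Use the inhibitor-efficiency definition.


Apply the inhibitor-efficiency definition: IE = (CR_blank − CR_inh)/CR_blank × 100
IE = (8.12 − 3.7) / 8.12 × 100
IE = 4.42 / 8.12 × 100 = 54.4 %

54.4 %


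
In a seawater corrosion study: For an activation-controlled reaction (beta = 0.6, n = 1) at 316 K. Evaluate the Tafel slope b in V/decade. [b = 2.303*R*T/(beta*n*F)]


Apply the Tafel slope relation: b = 2.303*R*T/(beta*n*F)
Numerator: 2.303 * 8.314 * 316 = 6050.5
Denominator: 0.6 * 1 * 96485 = 57891.0
b = 6050.5 / 57891.0 = 0.1045 V/decade

0.1045 V/decade


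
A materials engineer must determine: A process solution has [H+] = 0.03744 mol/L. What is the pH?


pH = −log10[H+]
pH = −log10(0.03744) = 1.43

1.43


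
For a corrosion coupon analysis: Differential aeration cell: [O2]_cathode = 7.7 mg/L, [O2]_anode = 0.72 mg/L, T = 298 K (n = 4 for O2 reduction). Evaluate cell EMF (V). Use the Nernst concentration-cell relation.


Apply the Nernst concentration-cell relation: E = (RT/nF)*ln(C_cathode/C_anode)
RT/nF = 8.314*298/(4*96485) = 0.00641958 V
ln(7.7/0.72) = 2.36972
E = 0.00641958 * 2.36972 = 0.01521 V

0.01521 V


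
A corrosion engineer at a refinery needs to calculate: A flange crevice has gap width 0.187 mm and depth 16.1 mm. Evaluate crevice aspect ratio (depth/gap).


Aspect ratio = depth / gap
Ratio = 16.1 / 0.187 = 86.1

86.1


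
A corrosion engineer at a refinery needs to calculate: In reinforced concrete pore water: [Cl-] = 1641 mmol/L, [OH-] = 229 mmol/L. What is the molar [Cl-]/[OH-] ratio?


Threshold parameter = [Cl-] / [OH-] (molar basis; both in mmol/L, so units cancel)
Ratio = 1641 / 229 = 7.17

7.17


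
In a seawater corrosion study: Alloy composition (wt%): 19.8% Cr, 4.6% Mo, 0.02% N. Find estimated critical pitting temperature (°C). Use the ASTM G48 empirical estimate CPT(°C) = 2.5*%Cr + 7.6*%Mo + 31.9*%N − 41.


Apply the ASTM G48 empirical CPT estimate: CPT(°C) = 2.5*%Cr + 7.6*%Mo + 31.9*%N − 41
2.5*19.8 = 49.5; 7.6*4.6 = 34.96; 31.9*0.02 = 0.638
CPT = 49.5 + 34.96 + 0.638 − 41 = 44.098 °C
Rounded to 0.1 °C: CPT ≈ 44.1 °C

44.1 °C


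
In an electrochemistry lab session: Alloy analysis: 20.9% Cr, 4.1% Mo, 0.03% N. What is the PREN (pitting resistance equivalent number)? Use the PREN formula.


Apply the PREN formula: PREN = Cr + 3.3*Mo + 16*N
PREN = 20.9 + 3.3*4.1 + 16*0.03
PREN = 20.9 + 13.53 + 0.48 = 34.91

34.91


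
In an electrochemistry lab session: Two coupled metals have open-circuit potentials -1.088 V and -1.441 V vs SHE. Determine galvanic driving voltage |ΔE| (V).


Driving voltage is the absolute potential difference.
|ΔE| = |-1.088 − (-1.441)| = 0.353 V

0.353 V


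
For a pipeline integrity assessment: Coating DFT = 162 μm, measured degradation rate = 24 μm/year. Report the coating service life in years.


Service life = thickness / degradation rate
Life = 162 / 24 = 6.8 years

6.8 years


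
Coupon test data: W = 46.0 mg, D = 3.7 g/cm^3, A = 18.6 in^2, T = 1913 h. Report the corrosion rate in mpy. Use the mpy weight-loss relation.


Apply the mpy weight-loss relation: CR = 534 * W / (D * A * T)
Numerator: 534 * 46.0 = 24564.0
Denominator: 3.7 * 18.6 * 1913 = 131652.66
CR = 24564.0 / 131652.66 = 0.187 mpy

0.187 mpy


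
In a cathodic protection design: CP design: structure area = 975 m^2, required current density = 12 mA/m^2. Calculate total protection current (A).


I = area * current density, then convert mA → A (÷1000)
I = 975 * 12 / 1000 = 11.7 A

11.7 A


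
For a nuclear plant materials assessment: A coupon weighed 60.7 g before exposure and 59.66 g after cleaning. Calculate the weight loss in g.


Weight loss = initial − final
WL = 60.7 − 59.66 = 1.04 g

1.04 g


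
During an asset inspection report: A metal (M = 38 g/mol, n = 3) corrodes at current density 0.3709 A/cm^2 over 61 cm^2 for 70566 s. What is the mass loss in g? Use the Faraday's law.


Apply Faraday's law: m = i*A*t*M / (n*F)
Total charge passed Q = i*A*t = 0.3709*61*70566 = 1596548.6934 C
m = Q*M/(n*F) = 1596548.6934*38/(3*96485) = 209.5968 g

209.5968 g


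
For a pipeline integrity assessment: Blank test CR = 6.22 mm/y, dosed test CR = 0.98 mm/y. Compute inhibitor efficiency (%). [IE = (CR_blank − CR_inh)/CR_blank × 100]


Apply the inhibitor-efficiency definition: IE = (CR_blank − CR_inh)/CR_blank × 100
IE = (6.22 − 0.98) / 6.22 × 100
IE = 5.24 / 6.22 × 100 = 84.2 %

84.2 %


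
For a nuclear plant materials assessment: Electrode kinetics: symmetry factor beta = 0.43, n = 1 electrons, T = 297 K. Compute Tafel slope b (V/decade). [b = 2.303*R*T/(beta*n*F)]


Apply the Tafel slope relation: b = 2.303*R*T/(beta*n*F)
Numerator: 2.303 * 8.314 * 297 = 5686.7
Denominator: 0.43 * 1 * 96485 = 41488.55
b = 5686.7 / 41488.55 = 0.1371 V/decade

0.1371 V/decade


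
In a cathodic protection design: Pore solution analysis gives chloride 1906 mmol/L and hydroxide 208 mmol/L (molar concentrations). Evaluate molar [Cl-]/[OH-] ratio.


Threshold parameter = [Cl-] / [OH-] (molar basis; both in mmol/L, so units cancel)
Ratio = 1906 / 208 = 9.16

9.16


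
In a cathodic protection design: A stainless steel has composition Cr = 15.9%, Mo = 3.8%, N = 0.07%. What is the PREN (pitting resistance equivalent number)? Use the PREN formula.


Apply the PREN formula: PREN = Cr + 3.3*Mo + 16*N
PREN = 15.9 + 3.3*3.8 + 16*0.07
PREN = 15.9 + 12.54 + 1.12 = 29.56

29.56


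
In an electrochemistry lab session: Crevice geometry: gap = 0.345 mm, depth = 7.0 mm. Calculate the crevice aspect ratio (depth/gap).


Aspect ratio = depth / gap
Ratio = 7.0 / 0.345 = 20.3

20.3


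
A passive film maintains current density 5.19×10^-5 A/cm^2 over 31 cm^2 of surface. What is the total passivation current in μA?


I = i_pass * A, then convert A → μA (×10^6)
I = 5.19×10^-5 * 31 * 10^6 = 1608.9 μA

1608.9 μA


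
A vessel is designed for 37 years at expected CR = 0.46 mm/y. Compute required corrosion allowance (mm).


Corrosion allowance = CR × design life
CA = 0.46 * 37 = 17.02 mm

17.02 mm


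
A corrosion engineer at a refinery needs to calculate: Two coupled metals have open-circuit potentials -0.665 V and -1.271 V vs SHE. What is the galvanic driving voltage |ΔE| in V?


Driving voltage is the absolute potential difference.
|ΔE| = |-0.665 − (-1.271)| = 0.606 V

0.606 V


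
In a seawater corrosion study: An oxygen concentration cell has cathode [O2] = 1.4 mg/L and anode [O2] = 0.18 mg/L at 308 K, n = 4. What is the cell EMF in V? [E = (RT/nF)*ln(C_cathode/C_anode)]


Apply the Nernst concentration-cell relation: E = (RT/nF)*ln(C_cathode/C_anode)
RT/nF = 8.314*308/(4*96485) = 0.006635 V
ln(1.4/0.18) = 2.05127
E = 0.006635 * 2.05127 = 0.01361 V

0.01361 V


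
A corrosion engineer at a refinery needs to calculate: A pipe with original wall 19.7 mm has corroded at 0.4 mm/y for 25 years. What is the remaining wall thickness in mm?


Remaining wall = original − CR × time
t = 19.7 − 0.4*25 = 19.7 − 10.0 = 9.7 mm

9.7 mm


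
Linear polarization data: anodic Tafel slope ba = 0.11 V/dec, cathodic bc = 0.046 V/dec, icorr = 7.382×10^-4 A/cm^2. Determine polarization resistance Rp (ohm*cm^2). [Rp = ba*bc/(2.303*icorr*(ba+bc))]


Apply the Stern-Geary equation: Rp = ba*bc / (2.303*icorr*(ba+bc))
ba*bc = 0.11*0.046 = 0.00506
ba+bc = 0.156; 2.303*icorr*(ba+bc) = 2.303*7.382×10^-4*0.156 = 2.6521164×10^-4
Rp = 0.00506 / 2.6521164×10^-4 = 19.1 ohm*cm^2

19.1 ohm*cm^2


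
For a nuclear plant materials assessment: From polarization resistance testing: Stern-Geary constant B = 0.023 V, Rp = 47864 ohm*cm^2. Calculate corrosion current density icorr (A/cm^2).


Apply the Stern-Geary relation: icorr = B / Rp
icorr = 0.023 / 47864 = 4.805×10^-7 A/cm^2

4.805×10^-7 A/cm^2


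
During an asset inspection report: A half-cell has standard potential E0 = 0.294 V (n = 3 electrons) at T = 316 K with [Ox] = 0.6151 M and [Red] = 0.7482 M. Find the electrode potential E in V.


Apply the Nernst equation: E = E0 + (RT/nF)*ln([Ox]/[Red])
Step 1: RT/nF = 8.314*316/(3*96485) = 0.00907645 V
Step 2: [Ox]/[Red] = 0.6151/0.7482 = 0.822106
Step 3: ln(0.822106) = -0.195886
Step 4: correction = 0.00907645 * -0.195886 = -0.0018 V
E = 0.294 + -0.0018 = 0.2922 V

0.2922 V


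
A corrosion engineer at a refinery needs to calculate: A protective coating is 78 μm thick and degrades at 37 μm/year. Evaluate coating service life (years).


Service life = thickness / degradation rate
Life = 78 / 37 = 2.1 years

2.1 years


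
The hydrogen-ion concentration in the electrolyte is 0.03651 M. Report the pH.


pH = −log10[H+]
pH = −log10(0.03651) = 1.44

1.44


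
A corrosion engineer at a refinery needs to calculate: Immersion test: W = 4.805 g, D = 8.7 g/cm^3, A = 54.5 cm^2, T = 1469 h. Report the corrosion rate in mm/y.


Apply the mm/y weight-loss relation: CR = 87600 * W / (D * A * T)
Numerator: 87600 * 4.805 = 420918.0
Denominator: 8.7 * 54.5 * 1469 = 696526.35
CR = 420918.0 / 696526.35 = 0.60431 mm/y

0.60431 mm/y


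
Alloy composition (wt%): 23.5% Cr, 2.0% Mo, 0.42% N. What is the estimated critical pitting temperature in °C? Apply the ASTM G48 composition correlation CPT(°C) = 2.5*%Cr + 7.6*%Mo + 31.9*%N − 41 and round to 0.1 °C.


Apply the ASTM G48 empirical CPT estimate: CPT(°C) = 2.5*%Cr + 7.6*%Mo + 31.9*%N − 41
2.5*23.5 = 58.75; 7.6*2.0 = 15.2; 31.9*0.42 = 13.398
CPT = 58.75 + 15.2 + 13.398 − 41 = 46.348 °C
Rounded to 0.1 °C: CPT ≈ 46.3 °C

46.3 °C


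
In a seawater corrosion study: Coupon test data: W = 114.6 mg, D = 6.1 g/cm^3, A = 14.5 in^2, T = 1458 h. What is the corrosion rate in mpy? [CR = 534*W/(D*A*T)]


Apply the mpy weight-loss relation: CR = 534 * W / (D * A * T)
Numerator: 534 * 114.6 = 61196.4
Denominator: 6.1 * 14.5 * 1458 = 128960.1
CR = 61196.4 / 128960.1 = 0.47454 mpy

0.47454 mpy


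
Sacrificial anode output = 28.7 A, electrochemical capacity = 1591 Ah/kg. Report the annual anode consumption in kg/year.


Annual consumption = current * hours per year / capacity
Rate = 28.7 * 8760 / 1591 = 158.0 kg/year

158.0 kg/year


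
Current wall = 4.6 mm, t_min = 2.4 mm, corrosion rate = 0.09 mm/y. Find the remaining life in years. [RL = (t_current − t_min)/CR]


Apply the remaining-life relation: RL = (t_current − t_min) / CR
RL = (4.6 − 2.4) / 0.09 = 2.2 / 0.09 = 24.4 years

24.4 years


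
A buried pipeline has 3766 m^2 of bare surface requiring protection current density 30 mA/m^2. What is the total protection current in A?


I = area * current density, then convert mA → A (÷1000)
I = 3766 * 30 / 1000 = 112.98 A

112.98 A


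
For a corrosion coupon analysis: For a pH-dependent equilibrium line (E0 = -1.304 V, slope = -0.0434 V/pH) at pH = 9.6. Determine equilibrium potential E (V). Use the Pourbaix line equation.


Apply the Pourbaix line equation: E = E0 + slope*pH
E = -1.304 + (-0.0434)*9.6 = -1.304 + (-0.41664) = -1.72064 V
Rounded to 3 decimal places: E = -1.721 V

-1.721 V


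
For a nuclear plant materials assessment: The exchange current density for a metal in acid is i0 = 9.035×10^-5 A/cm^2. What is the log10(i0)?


i0 = 9.035×10^-5 A/cm^2
log10(i0) = -4.044

-4.044


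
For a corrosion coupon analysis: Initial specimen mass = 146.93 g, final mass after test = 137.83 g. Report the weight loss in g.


Weight loss = initial − final
WL = 146.93 − 137.83 = 9.1 g

9.1 g


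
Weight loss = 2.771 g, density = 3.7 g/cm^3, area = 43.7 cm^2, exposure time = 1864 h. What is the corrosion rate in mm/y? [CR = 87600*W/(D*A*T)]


Apply the mm/y weight-loss relation: CR = 87600 * W / (D * A * T)
Numerator: 87600 * 2.771 = 242739.6
Denominator: 3.7 * 43.7 * 1864 = 301390.16
CR = 242739.6 / 301390.16 = 0.8054 mm/y

0.8054 mm/y


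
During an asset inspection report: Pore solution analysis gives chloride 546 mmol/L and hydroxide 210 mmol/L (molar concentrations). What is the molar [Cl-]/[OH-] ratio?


Threshold parameter = [Cl-] / [OH-] (molar basis; both in mmol/L, so units cancel)
Ratio = 546 / 210 = 2.6

2.6


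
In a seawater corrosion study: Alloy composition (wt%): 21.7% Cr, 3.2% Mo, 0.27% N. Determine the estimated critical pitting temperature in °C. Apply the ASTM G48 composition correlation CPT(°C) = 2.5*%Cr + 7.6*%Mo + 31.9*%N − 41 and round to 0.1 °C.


Apply the ASTM G48 empirical CPT estimate: CPT(°C) = 2.5*%Cr + 7.6*%Mo + 31.9*%N − 41
2.5*21.7 = 54.25; 7.6*3.2 = 24.32; 31.9*0.27 = 8.613
CPT = 54.25 + 24.32 + 8.613 − 41 = 46.183 °C
Rounded to 0.1 °C: CPT ≈ 46.2 °C

46.2 °C


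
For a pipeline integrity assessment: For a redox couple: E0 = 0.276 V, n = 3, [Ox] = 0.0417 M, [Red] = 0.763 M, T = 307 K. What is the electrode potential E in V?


Apply the Nernst equation: E = E0 + (RT/nF)*ln([Ox]/[Red])
Step 1: RT/nF = 8.314*307/(3*96485) = 0.00881794 V
Step 2: [Ox]/[Red] = 0.0417/0.763 = 0.054653
Step 3: ln(0.054653) = -2.906751
Step 4: correction = 0.00881794 * -2.906751 = -0.026 V
E = 0.276 + -0.026 = 0.25 V

0.25 V


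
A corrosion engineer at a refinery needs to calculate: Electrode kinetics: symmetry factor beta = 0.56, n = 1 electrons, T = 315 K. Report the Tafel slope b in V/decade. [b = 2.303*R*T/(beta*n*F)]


Apply the Tafel slope relation: b = 2.303*R*T/(beta*n*F)
Numerator: 2.303 * 8.314 * 315 = 6031.35
Denominator: 0.56 * 1 * 96485 = 54031.6
b = 6031.35 / 54031.6 = 0.112 V/decade

0.112 V/decade


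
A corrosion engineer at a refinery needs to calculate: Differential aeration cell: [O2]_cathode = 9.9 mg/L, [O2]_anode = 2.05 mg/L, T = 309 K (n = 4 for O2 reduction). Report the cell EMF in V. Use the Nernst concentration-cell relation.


Apply the Nernst concentration-cell relation: E = (RT/nF)*ln(C_cathode/C_anode)
RT/nF = 8.314*309/(4*96485) = 0.00665654 V
ln(9.9/2.05) = 1.57469
E = 0.00665654 * 1.57469 = 0.01048 V

0.01048 V


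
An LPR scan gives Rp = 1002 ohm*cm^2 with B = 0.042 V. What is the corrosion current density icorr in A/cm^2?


Apply the Stern-Geary relation: icorr = B / Rp
icorr = 0.042 / 1002 = 4.192×10^-5 A/cm^2

4.192×10^-5 A/cm^2


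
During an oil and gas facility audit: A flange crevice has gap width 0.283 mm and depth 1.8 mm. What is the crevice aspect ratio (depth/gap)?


Aspect ratio = depth / gap
Ratio = 1.8 / 0.283 = 6.4

6.4


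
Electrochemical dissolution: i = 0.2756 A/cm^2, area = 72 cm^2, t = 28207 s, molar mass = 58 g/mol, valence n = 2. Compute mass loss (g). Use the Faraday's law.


Apply Faraday's law: m = i*A*t*M / (n*F)
Total charge passed Q = i*A*t = 0.2756*72*28207 = 559717.1424 C
m = Q*M/(n*F) = 559717.1424*58/(2*96485) = 168.2313 g

168.2313 g


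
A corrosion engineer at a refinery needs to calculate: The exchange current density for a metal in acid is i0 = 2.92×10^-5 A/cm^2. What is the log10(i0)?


i0 = 2.92×10^-5 A/cm^2
log10(i0) = -4.535

-4.535


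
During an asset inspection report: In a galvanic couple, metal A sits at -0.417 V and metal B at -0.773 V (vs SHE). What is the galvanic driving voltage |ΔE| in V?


Driving voltage is the absolute potential difference.
|ΔE| = |-0.417 − (-0.773)| = 0.356 V

0.356 V


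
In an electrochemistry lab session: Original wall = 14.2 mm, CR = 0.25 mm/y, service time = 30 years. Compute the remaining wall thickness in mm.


Remaining wall = original − CR × time
t = 14.2 − 0.25*30 = 14.2 − 7.5 = 6.7 mm

6.7 mm


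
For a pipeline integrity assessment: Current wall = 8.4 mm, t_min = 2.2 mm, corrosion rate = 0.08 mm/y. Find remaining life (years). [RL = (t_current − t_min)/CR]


Apply the remaining-life relation: RL = (t_current − t_min) / CR
RL = (8.4 − 2.2) / 0.08 = 6.2 / 0.08 = 77.5 years

77.5 years


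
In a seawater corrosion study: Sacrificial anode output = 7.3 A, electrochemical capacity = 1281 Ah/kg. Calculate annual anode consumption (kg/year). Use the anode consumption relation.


Annual consumption = current * hours per year / capacity
Rate = 7.3 * 8760 / 1281 = 49.9 kg/year

49.9 kg/year


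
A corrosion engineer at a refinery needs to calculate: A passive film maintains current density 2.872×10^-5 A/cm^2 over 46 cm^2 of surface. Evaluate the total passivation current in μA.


I = i_pass * A, then convert A → μA (×10^6)
I = 2.872×10^-5 * 46 * 10^6 = 1321.12 μA

1321.12 μA


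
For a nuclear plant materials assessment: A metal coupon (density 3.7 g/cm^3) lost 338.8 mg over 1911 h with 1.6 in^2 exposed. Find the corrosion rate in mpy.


Apply the mpy weight-loss relation: CR = 534 * W / (D * A * T)
Numerator: 534 * 338.8 = 180919.2
Denominator: 3.7 * 1.6 * 1911 = 11313.12
CR = 180919.2 / 11313.12 = 15.992 mpy

15.992 mpy


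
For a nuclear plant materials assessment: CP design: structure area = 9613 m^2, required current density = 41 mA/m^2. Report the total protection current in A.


I = area * current density, then convert mA → A (÷1000)
I = 9613 * 41 / 1000 = 394.13 A

394.13 A


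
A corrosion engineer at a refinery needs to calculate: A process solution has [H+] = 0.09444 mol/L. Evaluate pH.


pH = −log10[H+]
pH = −log10(0.09444) = 1.02

1.02


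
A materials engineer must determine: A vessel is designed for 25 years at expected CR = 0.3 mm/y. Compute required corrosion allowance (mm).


Corrosion allowance = CR × design life
CA = 0.3 * 25 = 7.5 mm

7.5 mm


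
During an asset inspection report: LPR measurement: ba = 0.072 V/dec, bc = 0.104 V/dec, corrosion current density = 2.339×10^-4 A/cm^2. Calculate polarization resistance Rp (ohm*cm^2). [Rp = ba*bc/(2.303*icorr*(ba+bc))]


Apply the Stern-Geary equation: Rp = ba*bc / (2.303*icorr*(ba+bc))
ba*bc = 0.072*0.104 = 0.007488
ba+bc = 0.176; 2.303*icorr*(ba+bc) = 2.303*2.339×10^-4*0.176 = 9.4806219×10^-5
Rp = 0.007488 / 9.4806219×10^-5 = 79.0 ohm*cm^2

79.0 ohm*cm^2


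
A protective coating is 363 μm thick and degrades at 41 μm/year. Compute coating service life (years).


Service life = thickness / degradation rate
Life = 363 / 41 = 8.9 years

8.9 years


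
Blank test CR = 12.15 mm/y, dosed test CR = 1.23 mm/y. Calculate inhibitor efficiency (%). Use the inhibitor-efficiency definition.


Apply the inhibitor-efficiency definition: IE = (CR_blank − CR_inh)/CR_blank × 100
IE = (12.15 − 1.23) / 12.15 × 100
IE = 10.92 / 12.15 × 100 = 89.9 %

89.9 %


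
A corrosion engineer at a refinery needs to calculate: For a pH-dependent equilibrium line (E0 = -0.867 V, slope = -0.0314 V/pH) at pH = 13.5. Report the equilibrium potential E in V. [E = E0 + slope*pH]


Apply the Pourbaix line equation: E = E0 + slope*pH
E = -0.867 + (-0.0314)*13.5 = -0.867 + (-0.4239) = -1.2909 V
Rounded to 4 decimal places: E = -1.2909 V

-1.2909 V


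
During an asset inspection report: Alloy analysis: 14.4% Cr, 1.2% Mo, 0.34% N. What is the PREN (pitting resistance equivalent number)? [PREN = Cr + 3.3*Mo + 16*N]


Apply the PREN formula: PREN = Cr + 3.3*Mo + 16*N
PREN = 14.4 + 3.3*1.2 + 16*0.34
PREN = 14.4 + 3.96 + 5.44 = 23.8

23.8


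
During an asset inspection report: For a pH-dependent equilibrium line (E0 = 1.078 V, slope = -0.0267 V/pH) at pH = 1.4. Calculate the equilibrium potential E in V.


Apply the Pourbaix line equation: E = E0 + slope*pH
E = 1.078 + (-0.0267)*1.4 = 1.078 + (-0.03738) = 1.04062 V
Rounded to 4 decimal places: E = 1.0406 V

1.0406 V


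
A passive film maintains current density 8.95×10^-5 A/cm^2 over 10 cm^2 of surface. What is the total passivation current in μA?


I = i_pass * A, then convert A → μA (×10^6)
I = 8.95×10^-5 * 10 * 10^6 = 895.0 μA

895.0 μA


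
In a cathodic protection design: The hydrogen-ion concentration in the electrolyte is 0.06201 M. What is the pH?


pH = −log10[H+]
pH = −log10(0.06201) = 1.21

1.21


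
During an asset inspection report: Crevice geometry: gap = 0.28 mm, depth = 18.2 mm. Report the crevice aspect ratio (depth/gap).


Aspect ratio = depth / gap
Ratio = 18.2 / 0.28 = 65.0

65.0


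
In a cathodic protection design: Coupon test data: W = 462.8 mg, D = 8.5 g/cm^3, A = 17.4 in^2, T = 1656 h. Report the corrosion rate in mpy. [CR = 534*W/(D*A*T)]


Apply the mpy weight-loss relation: CR = 534 * W / (D * A * T)
Numerator: 534 * 462.8 = 247135.2
Denominator: 8.5 * 17.4 * 1656 = 244922.4
CR = 247135.2 / 244922.4 = 1.009 mpy

1.009 mpy


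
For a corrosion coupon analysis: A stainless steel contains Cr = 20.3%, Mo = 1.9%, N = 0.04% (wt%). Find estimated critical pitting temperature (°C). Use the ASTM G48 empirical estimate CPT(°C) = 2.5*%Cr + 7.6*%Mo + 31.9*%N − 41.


Apply the ASTM G48 empirical CPT estimate: CPT(°C) = 2.5*%Cr + 7.6*%Mo + 31.9*%N − 41
2.5*20.3 = 50.75; 7.6*1.9 = 14.44; 31.9*0.04 = 1.276
CPT = 50.75 + 14.44 + 1.276 − 41 = 25.466 °C
Rounded to 0.1 °C: CPT ≈ 25.5 °C

25.5 °C


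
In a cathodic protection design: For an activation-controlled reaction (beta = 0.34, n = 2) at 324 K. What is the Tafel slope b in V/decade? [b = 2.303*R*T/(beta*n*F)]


Apply the Tafel slope relation: b = 2.303*R*T/(beta*n*F)
Numerator: 2.303 * 8.314 * 324 = 6203.67
Denominator: 0.34 * 2 * 96485 = 65609.8
b = 6203.67 / 65609.8 = 0.0946 V/decade

0.0946 V/decade
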